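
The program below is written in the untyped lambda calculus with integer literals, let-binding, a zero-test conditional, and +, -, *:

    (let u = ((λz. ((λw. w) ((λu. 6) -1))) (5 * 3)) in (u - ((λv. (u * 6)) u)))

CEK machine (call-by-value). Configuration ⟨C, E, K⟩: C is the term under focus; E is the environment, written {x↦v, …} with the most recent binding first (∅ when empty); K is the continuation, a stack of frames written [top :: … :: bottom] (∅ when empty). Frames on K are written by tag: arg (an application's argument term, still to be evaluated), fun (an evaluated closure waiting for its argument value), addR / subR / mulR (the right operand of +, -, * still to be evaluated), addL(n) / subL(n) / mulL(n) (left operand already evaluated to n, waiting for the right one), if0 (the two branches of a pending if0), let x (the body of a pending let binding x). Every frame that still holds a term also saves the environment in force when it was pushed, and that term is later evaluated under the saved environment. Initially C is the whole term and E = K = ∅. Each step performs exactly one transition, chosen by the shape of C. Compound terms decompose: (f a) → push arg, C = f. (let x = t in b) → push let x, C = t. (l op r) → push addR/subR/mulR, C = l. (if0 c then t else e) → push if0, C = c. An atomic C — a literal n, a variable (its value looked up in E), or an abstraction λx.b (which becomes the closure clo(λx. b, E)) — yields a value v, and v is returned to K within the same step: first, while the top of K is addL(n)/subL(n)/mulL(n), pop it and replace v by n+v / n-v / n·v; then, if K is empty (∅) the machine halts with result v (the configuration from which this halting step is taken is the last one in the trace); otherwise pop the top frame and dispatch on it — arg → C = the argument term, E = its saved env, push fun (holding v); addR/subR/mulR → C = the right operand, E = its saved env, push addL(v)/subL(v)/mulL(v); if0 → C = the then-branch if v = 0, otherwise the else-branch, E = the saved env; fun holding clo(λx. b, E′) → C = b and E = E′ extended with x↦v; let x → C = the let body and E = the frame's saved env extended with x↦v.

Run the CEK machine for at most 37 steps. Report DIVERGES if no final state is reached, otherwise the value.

step 0: ⟨C=(let u = ((λz. ((λw. w) ((λu. 6) -1))) (5 * 3)) in (u - ((λv. (u * 6)) u))); E=∅; K=∅⟩
step 1: ⟨C=((λz. ((λw. w) ((λu. 6) -1))) (5 * 3)); E=∅; K=[let u]⟩
step 2: ⟨C=(λz. ((λw. w) ((λu. 6) -1))); E=∅; K=[arg :: let u]⟩
step 3: ⟨C=(5 * 3); E=∅; K=[fun :: let u]⟩
step 4: ⟨C=5; E=∅; K=[mulR :: fun :: let u]⟩
step 5: ⟨C=3; E=∅; K=[mulL(5) :: fun :: let u]⟩
step 6: ⟨C=((λw. w) ((λu. 6) -1)); E={z↦15}; K=[let u]⟩
step 7: ⟨C=(λw. w); E={z↦15}; K=[arg :: let u]⟩
step 8: ⟨C=((λu. 6) -1); E={z↦15}; K=[fun :: let u]⟩
step 9: ⟨C=(λu. 6); E={z↦15}; K=[arg :: fun :: let u]⟩
step 10: ⟨C=-1; E={z↦15}; K=[fun :: fun :: let u]⟩
step 11: ⟨C=6; E={u↦-1, z↦15}; K=[fun :: let u]⟩
step 12: ⟨C=w; E={w↦6, z↦15}; K=[let u]⟩
step 13: ⟨C=(u - ((λv. (u * 6)) u)); E={u↦6}; K=∅⟩
step 14: ⟨C=u; E={u↦6}; K=[subR]⟩
step 15: ⟨C=((λv. (u * 6)) u); E={u↦6}; K=[subL(6)]⟩
step 16: ⟨C=(λv. (u * 6)); E={u↦6}; K=[arg :: subL(6)]⟩
step 17: ⟨C=u; E={u↦6}; K=[fun :: subL(6)]⟩
step 18: ⟨C=(u * 6); E={v↦6, u↦6}; K=[subL(6)]⟩
step 19: ⟨C=u; E={v↦6, u↦6}; K=[mulR :: subL(6)]⟩
step 20: ⟨C=6; E={v↦6, u↦6}; K=[mulL(6) :: subL(6)]⟩
→ final value -30

Answer: -30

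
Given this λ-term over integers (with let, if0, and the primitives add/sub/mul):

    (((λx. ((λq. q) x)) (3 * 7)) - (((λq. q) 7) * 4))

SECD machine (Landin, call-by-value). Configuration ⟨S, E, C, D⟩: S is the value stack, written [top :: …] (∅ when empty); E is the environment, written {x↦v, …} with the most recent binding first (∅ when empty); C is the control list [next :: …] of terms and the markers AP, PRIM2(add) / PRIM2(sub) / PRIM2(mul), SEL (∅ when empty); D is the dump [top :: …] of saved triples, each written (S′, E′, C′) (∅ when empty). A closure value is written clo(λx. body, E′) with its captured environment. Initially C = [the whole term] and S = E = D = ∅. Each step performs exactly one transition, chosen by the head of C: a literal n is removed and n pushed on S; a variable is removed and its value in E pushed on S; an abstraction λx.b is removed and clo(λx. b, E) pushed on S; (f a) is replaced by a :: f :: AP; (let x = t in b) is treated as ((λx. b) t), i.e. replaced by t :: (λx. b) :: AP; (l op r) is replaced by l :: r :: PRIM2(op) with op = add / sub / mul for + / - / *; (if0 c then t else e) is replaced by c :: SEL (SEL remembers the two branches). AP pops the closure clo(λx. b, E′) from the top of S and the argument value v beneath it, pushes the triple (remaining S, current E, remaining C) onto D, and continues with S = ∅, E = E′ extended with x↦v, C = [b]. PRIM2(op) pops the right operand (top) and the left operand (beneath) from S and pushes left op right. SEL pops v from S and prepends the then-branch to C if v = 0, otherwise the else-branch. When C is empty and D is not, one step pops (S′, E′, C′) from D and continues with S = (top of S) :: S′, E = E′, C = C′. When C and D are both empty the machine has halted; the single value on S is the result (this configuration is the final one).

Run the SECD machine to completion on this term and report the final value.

0. [S=∅ | E=∅ | C=[(((λx. ((λq. q) x)) (3 * 7)) - (((λq. q) 7) * 4))] | D=∅]
1. [S=∅ | E=∅ | C=[((λx. ((λq. q) x)) (3 * 7)) :: (((λq. q) 7) * 4) :: PRIM2(sub)] | D=∅]
2. [S=∅ | E=∅ | C=[(3 * 7) :: (λx. ((λq. q) x)) :: AP :: (((λq. q) 7) * 4) :: PRIM2(sub)] | D=∅]
3. [S=∅ | E=∅ | C=[3 :: 7 :: PRIM2(mul) :: (λx. ((λq. q) x)) :: AP :: (((λq. q) 7) * 4) :: PRIM2(sub)] | D=∅]
4. [S=[3] | E=∅ | C=[7 :: PRIM2(mul) :: (λx. ((λq. q) x)) :: AP :: (((λq. q) 7) * 4) :: PRIM2(sub)] | D=∅]
5. [S=[7 :: 3] | E=∅ | C=[PRIM2(mul) :: (λx. ((λq. q) x)) :: AP :: (((λq. q) 7) * 4) :: PRIM2(sub)] | D=∅]
6. [S=[21] | E=∅ | C=[(λx. ((λq. q) x)) :: AP :: (((λq. q) 7) * 4) :: PRIM2(sub)] | D=∅]
7. [S=[clo(λx. ((λq. q) x), ∅) :: 21] | E=∅ | C=[AP :: (((λq. q) 7) * 4) :: PRIM2(sub)] | D=∅]
8. [S=∅ | E={x↦21} | C=[((λq. q) x)] | D=[(∅, ∅, [(((λq. q) 7) * 4) :: PRIM2(sub)])]]
9. [S=∅ | E={x↦21} | C=[x :: (λq. q) :: AP] | D=[(∅, ∅, [(((λq. q) 7) * 4) :: PRIM2(sub)])]]
10. [S=[21] | E={x↦21} | C=[(λq. q) :: AP] | D=[(∅, ∅, [(((λq. q) 7) * 4) :: PRIM2(sub)])]]
11. [S=[clo(λq. q, {x↦21}) :: 21] | E={x↦21} | C=[AP] | D=[(∅, ∅, [(((λq. q) 7) * 4) :: PRIM2(sub)])]]
12. [S=∅ | E={q↦21, x↦21} | C=[q] | D=[(∅, {x↦21}, ∅) :: (∅, ∅, [(((λq. q) 7) * 4) :: PRIM2(sub)])]]
13. [S=[21] | E={q↦21, x↦21} | C=∅ | D=[(∅, {x↦21}, ∅) :: (∅, ∅, [(((λq. q) 7) * 4) :: PRIM2(sub)])]]
14. [S=[21] | E={x↦21} | C=∅ | D=[(∅, ∅, [(((λq. q) 7) * 4) :: PRIM2(sub)])]]
15. [S=[21] | E=∅ | C=[(((λq. q) 7) * 4) :: PRIM2(sub)] | D=∅]
16. [S=[21] | E=∅ | C=[((λq. q) 7) :: 4 :: PRIM2(mul) :: PRIM2(sub)] | D=∅]
17. [S=[21] | E=∅ | C=[7 :: (λq. q) :: AP :: 4 :: PRIM2(mul) :: PRIM2(sub)] | D=∅]
18. [S=[7 :: 21] | E=∅ | C=[(λq. q) :: AP :: 4 :: PRIM2(mul) :: PRIM2(sub)] | D=∅]
19. [S=[clo(λq. q, ∅) :: 7 :: 21] | E=∅ | C=[AP :: 4 :: PRIM2(mul) :: PRIM2(sub)] | D=∅]
20. [S=∅ | E={q↦7} | C=[q] | D=[([21], ∅, [4 :: PRIM2(mul) :: PRIM2(sub)])]]
21. [S=[7] | E={q↦7} | C=∅ | D=[([21], ∅, [4 :: PRIM2(mul) :: PRIM2(sub)])]]
22. [S=[7 :: 21] | E=∅ | C=[4 :: PRIM2(mul) :: PRIM2(sub)] | D=∅]
23. [S=[4 :: 7 :: 21] | E=∅ | C=[PRIM2(mul) :: PRIM2(sub)] | D=∅]
24. [S=[28 :: 21] | E=∅ | C=[PRIM2(sub)] | D=∅]
25. [S=[-7] | E=∅ | C=∅ | D=∅]
→ final value -7

Answer: -7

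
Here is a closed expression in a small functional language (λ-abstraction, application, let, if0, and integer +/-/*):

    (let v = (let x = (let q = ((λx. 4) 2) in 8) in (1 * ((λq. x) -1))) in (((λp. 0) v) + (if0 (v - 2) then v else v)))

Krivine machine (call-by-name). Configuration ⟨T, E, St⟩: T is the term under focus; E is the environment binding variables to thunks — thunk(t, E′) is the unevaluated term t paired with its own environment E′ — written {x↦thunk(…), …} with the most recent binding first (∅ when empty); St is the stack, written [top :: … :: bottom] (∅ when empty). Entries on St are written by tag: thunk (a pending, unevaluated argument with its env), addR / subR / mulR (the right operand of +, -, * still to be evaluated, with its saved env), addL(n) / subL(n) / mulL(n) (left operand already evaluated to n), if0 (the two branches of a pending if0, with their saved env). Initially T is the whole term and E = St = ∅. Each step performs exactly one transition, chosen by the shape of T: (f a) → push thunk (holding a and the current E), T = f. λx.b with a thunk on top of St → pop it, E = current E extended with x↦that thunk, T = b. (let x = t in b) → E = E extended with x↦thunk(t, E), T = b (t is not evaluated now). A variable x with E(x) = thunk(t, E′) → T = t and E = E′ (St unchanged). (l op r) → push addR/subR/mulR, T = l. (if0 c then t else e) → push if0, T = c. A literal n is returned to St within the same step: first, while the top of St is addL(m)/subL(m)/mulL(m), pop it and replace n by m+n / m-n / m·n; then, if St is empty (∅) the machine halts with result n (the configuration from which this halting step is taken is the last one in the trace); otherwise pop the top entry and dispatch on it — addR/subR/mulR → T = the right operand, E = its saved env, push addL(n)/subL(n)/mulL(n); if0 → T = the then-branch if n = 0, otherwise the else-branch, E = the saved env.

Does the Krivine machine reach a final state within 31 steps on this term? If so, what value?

Answer: 8

Execution trace:
step 0: <T=(let v = (let x = (let q = ((λx. 4) 2) in 8) in (1 * ((λq. x) -1))) in (((λp. 0) v) + (if0 (v - 2) then v else v))), E=∅, St=∅>
step 1: <T=(((λp. 0) v) + (if0 (v - 2) then v else v)), E={v↦thunk((let x = (let q = ((λx. 4) 2) in 8) in (1 * ((λq. x) -1))), ∅)}, St=∅>
step 2: <T=((λp. 0) v), E={v↦thunk((let x = (let q = ((λx. 4) 2) in 8) in (1 * ((λq. x) -1))), ∅)}, St=[addR]>
step 3: <T=(λp. 0), E={v↦thunk((let x = (let q = ((λx. 4) 2) in 8) in (1 * ((λq. x) -1))), ∅)}, St=[thunk :: addR]>
step 4: <T=0, E={p↦thunk(v, {v↦thunk((let x = (let q = ((λx. 4) 2) in 8) in (1 * ((λq. x) -1))), ∅)}), v↦thunk((let x = (let q = ((λx. 4) 2) in 8) in (1 * ((λq. x) -1))), ∅)}, St=[addR]>
step 5: <T=(if0 (v - 2) then v else v), E={v↦thunk((let x = (let q = ((λx. 4) 2) in 8) in (1 * ((λq. x) -1))), ∅)}, St=[addL(0)]>
step 6: <T=(v - 2), E={v↦thunk((let x = (let q = ((λx. 4) 2) in 8) in (1 * ((λq. x) -1))), ∅)}, St=[if0 :: addL(0)]>
step 7: <T=v, E={v↦thunk((let x = (let q = ((λx. 4) 2) in 8) in (1 * ((λq. x) -1))), ∅)}, St=[subR :: if0 :: addL(0)]>
step 8: <T=(let x = (let q = ((λx. 4) 2) in 8) in (1 * ((λq. x) -1))), E=∅, St=[subR :: if0 :: addL(0)]>
step 9: <T=(1 * ((λq. x) -1)), E={x↦thunk((let q = ((λx. 4) 2) in 8), ∅)}, St=[subR :: if0 :: addL(0)]>
step 10: <T=1, E={x↦thunk((let q = ((λx. 4) 2) in 8), ∅)}, St=[mulR :: subR :: if0 :: addL(0)]>
step 11: <T=((λq. x) -1), E={x↦thunk((let q = ((λx. 4) 2) in 8), ∅)}, St=[mulL(1) :: subR :: if0 :: addL(0)]>
step 12: <T=(λq. x), E={x↦thunk((let q = ((λx. 4) 2) in 8), ∅)}, St=[thunk :: mulL(1) :: subR :: if0 :: addL(0)]>
step 13: <T=x, E={q↦thunk(-1, {x↦thunk((let q = ((λx. 4) 2) in 8), ∅)}), x↦thunk((let q = ((λx. 4) 2) in 8), ∅)}, St=[mulL(1) :: subR :: if0 :: addL(0)]>
step 14: <T=(let q = ((λx. 4) 2) in 8), E=∅, St=[mulL(1) :: subR :: if0 :: addL(0)]>
step 15: <T=8, E={q↦thunk(((λx. 4) 2), ∅)}, St=[mulL(1) :: subR :: if0 :: addL(0)]>
step 16: <T=2, E={v↦thunk((let x = (let q = ((λx. 4) 2) in 8) in (1 * ((λq. x) -1))), ∅)}, St=[subL(8) :: if0 :: addL(0)]>
step 17: <T=v, E={v↦thunk((let x = (let q = ((λx. 4) 2) in 8) in (1 * ((λq. x) -1))), ∅)}, St=[addL(0)]>
step 18: <T=(let x = (let q = ((λx. 4) 2) in 8) in (1 * ((λq. x) -1))), E=∅, St=[addL(0)]>
step 19: <T=(1 * ((λq. x) -1)), E={x↦thunk((let q = ((λx. 4) 2) in 8), ∅)}, St=[addL(0)]>
step 20: <T=1, E={x↦thunk((let q = ((λx. 4) 2) in 8), ∅)}, St=[mulR :: addL(0)]>
step 21: <T=((λq. x) -1), E={x↦thunk((let q = ((λx. 4) 2) in 8), ∅)}, St=[mulL(1) :: addL(0)]>
step 22: <T=(λq. x), E={x↦thunk((let q = ((λx. 4) 2) in 8), ∅)}, St=[thunk :: mulL(1) :: addL(0)]>
step 23: <T=x, E={q↦thunk(-1, {x↦thunk((let q = ((λx. 4) 2) in 8), ∅)}), x↦thunk((let q = ((λx. 4) 2) in 8), ∅)}, St=[mulL(1) :: addL(0)]>
step 24: <T=(let q = ((λx. 4) 2) in 8), E=∅, St=[mulL(1) :: addL(0)]>
step 25: <T=8, E={q↦thunk(((λx. 4) 2), ∅)}, St=[mulL(1) :: addL(0)]>
→ final value 8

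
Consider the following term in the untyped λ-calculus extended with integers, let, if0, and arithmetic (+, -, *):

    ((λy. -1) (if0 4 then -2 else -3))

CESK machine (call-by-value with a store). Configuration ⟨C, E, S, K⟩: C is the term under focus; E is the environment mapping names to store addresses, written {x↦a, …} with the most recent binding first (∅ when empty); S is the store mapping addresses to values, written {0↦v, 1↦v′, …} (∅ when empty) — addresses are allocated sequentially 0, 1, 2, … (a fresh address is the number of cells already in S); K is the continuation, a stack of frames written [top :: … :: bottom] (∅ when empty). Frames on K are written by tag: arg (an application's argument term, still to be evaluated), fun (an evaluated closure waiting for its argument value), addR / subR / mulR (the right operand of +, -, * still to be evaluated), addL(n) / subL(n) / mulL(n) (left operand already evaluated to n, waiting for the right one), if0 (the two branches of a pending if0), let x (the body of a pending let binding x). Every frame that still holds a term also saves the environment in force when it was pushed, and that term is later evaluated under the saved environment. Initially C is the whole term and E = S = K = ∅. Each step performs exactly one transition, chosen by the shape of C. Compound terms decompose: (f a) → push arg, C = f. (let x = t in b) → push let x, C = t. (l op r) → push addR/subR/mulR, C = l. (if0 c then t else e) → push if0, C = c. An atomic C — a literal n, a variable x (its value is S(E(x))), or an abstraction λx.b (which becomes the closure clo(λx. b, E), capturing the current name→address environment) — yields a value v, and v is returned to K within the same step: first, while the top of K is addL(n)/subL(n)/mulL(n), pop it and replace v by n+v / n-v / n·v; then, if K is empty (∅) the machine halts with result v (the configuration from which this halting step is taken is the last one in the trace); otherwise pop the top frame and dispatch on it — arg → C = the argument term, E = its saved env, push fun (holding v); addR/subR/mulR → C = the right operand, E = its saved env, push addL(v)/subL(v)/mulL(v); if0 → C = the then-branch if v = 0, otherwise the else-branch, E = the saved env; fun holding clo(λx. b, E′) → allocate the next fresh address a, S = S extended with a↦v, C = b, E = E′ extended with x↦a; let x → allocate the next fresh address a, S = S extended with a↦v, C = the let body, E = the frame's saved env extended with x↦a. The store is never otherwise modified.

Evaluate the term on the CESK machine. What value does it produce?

Answer: -1

Derivation:
[0] <C=((λy. -1) (if0 4 then -2 else -3)), E=∅, S=∅, K=∅>
[1] <C=(λy. -1), E=∅, S=∅, K=[arg]>
[2] <C=(if0 4 then -2 else -3), E=∅, S=∅, K=[fun]>
[3] <C=4, E=∅, S=∅, K=[if0 :: fun]>
[4] <C=-3, E=∅, S=∅, K=[fun]>
[5] <C=-1, E={y↦0}, S={0↦-3}, K=∅>
→ final value -1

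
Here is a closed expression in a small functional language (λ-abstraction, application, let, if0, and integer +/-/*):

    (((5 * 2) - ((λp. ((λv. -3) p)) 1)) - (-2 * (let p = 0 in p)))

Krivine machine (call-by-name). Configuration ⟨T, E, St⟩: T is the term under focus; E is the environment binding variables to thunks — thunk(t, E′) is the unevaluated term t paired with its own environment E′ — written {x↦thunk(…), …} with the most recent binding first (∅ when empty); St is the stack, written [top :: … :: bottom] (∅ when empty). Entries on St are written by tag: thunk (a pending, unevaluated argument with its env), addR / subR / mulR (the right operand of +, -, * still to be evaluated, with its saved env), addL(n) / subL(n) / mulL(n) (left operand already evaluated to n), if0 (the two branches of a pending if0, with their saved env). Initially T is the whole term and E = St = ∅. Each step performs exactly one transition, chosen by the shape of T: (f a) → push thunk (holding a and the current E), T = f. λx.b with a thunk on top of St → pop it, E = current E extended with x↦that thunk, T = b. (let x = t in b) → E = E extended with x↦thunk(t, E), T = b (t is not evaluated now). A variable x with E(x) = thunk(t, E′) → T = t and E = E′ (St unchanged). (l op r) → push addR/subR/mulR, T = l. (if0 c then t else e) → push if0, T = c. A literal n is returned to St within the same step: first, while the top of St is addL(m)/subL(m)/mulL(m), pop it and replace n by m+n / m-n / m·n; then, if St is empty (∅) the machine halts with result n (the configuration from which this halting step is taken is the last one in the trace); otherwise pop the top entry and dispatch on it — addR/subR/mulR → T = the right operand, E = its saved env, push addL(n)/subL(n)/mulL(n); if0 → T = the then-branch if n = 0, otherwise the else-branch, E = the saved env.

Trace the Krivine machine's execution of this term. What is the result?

Answer: 13

Derivation:
t=0: ⟨T=(((5 * 2) - ((λp. ((λv. -3) p)) 1)) - (-2 * (let p = 0 in p))); E=∅; St=∅⟩
t=1: ⟨T=((5 * 2) - ((λp. ((λv. -3) p)) 1)); E=∅; St=[subR]⟩
t=2: ⟨T=(5 * 2); E=∅; St=[subR :: subR]⟩
t=3: ⟨T=5; E=∅; St=[mulR :: subR :: subR]⟩
t=4: ⟨T=2; E=∅; St=[mulL(5) :: subR :: subR]⟩
t=5: ⟨T=((λp. ((λv. -3) p)) 1); E=∅; St=[subL(10) :: subR]⟩
t=6: ⟨T=(λp. ((λv. -3) p)); E=∅; St=[thunk :: subL(10) :: subR]⟩
t=7: ⟨T=((λv. -3) p); E={p↦thunk(1, ∅)}; St=[subL(10) :: subR]⟩
t=8: ⟨T=(λv. -3); E={p↦thunk(1, ∅)}; St=[thunk :: subL(10) :: subR]⟩
t=9: ⟨T=-3; E={v↦thunk(p, {p↦thunk(1, ∅)}), p↦thunk(1, ∅)}; St=[subL(10) :: subR]⟩
t=10: ⟨T=(-2 * (let p = 0 in p)); E=∅; St=[subL(13)]⟩
t=11: ⟨T=-2; E=∅; St=[mulR :: subL(13)]⟩
t=12: ⟨T=(let p = 0 in p); E=∅; St=[mulL(-2) :: subL(13)]⟩
t=13: ⟨T=p; E={p↦thunk(0, ∅)}; St=[mulL(-2) :: subL(13)]⟩
t=14: ⟨T=0; E=∅; St=[mulL(-2) :: subL(13)]⟩
→ final value 13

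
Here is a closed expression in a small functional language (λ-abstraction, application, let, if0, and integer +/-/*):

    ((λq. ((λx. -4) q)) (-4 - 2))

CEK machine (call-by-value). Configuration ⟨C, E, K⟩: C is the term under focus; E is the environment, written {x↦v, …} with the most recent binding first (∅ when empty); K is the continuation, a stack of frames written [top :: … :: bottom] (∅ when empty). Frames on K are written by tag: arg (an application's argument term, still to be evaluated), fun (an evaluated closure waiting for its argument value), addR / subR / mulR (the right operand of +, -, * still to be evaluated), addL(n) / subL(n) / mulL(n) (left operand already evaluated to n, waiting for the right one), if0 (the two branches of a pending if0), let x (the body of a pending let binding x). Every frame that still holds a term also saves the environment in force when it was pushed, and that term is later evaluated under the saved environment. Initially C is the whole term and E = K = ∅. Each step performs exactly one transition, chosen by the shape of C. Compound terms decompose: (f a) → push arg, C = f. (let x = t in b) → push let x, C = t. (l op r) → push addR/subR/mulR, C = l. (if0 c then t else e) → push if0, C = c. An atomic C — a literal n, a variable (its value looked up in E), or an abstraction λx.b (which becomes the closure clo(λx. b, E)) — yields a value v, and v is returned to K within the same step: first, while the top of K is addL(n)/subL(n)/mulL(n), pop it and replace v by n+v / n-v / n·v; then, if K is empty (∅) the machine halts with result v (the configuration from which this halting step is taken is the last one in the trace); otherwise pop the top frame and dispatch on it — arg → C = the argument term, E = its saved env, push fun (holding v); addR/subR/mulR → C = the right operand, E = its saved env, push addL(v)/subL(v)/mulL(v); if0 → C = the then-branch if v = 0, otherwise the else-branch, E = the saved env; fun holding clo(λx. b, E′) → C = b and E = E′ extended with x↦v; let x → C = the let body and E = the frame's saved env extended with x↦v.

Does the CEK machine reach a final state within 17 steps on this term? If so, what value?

Answer: -4

Machine steps:
t=0: ⟨C=((λq. ((λx. -4) q)) (-4 - 2)); E=∅; K=∅⟩
t=1: ⟨C=(λq. ((λx. -4) q)); E=∅; K=[arg]⟩
t=2: ⟨C=(-4 - 2); E=∅; K=[fun]⟩
t=3: ⟨C=-4; E=∅; K=[subR :: fun]⟩
t=4: ⟨C=2; E=∅; K=[subL(-4) :: fun]⟩
t=5: ⟨C=((λx. -4) q); E={q↦-6}; K=∅⟩
t=6: ⟨C=(λx. -4); E={q↦-6}; K=[arg]⟩
t=7: ⟨C=q; E={q↦-6}; K=[fun]⟩
t=8: ⟨C=-4; E={x↦-6, q↦-6}; K=∅⟩
→ final value -4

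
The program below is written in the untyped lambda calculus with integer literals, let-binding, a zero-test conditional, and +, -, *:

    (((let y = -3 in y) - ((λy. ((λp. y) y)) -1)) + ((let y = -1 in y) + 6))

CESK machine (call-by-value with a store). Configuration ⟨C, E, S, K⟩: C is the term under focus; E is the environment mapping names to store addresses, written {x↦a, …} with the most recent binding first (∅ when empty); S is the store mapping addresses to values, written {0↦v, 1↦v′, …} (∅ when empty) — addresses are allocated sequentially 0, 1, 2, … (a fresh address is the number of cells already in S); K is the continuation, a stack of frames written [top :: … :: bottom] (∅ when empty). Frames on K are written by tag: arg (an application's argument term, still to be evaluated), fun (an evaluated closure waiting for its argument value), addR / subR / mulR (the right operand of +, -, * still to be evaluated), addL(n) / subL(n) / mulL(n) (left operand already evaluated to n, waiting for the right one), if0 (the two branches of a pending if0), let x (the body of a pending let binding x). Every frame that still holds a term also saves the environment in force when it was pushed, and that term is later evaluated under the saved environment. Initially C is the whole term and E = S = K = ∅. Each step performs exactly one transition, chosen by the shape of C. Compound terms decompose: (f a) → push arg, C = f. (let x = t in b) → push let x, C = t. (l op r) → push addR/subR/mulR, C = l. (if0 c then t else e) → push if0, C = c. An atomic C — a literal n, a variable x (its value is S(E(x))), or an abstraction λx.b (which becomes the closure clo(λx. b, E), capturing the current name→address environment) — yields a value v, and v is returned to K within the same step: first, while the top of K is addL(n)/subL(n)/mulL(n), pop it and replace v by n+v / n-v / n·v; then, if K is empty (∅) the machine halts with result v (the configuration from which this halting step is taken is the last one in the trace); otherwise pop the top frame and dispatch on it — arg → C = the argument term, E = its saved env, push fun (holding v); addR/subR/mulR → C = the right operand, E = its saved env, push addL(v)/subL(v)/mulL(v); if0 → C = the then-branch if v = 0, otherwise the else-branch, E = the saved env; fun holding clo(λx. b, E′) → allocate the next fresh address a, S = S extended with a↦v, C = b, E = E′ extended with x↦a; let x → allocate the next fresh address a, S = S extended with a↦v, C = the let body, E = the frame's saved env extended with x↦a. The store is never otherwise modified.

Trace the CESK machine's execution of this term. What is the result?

Answer: 3

Derivation:
[0] <C=(((let y = -3 in y) - ((λy. ((λp. y) y)) -1)) + ((let y = -1 in y) + 6)), E=∅, S=∅, K=∅>
[1] <C=((let y = -3 in y) - ((λy. ((λp. y) y)) -1)), E=∅, S=∅, K=[addR]>
[2] <C=(let y = -3 in y), E=∅, S=∅, K=[subR :: addR]>
[3] <C=-3, E=∅, S=∅, K=[let y :: subR :: addR]>
[4] <C=y, E={y↦0}, S={0↦-3}, K=[subR :: addR]>
[5] <C=((λy. ((λp. y) y)) -1), E=∅, S={0↦-3}, K=[subL(-3) :: addR]>
[6] <C=(λy. ((λp. y) y)), E=∅, S={0↦-3}, K=[arg :: subL(-3) :: addR]>
[7] <C=-1, E=∅, S={0↦-3}, K=[fun :: subL(-3) :: addR]>
[8] <C=((λp. y) y), E={y↦1}, S={0↦-3, 1↦-1}, K=[subL(-3) :: addR]>
[9] <C=(λp. y), E={y↦1}, S={0↦-3, 1↦-1}, K=[arg :: subL(-3) :: addR]>
[10] <C=y, E={y↦1}, S={0↦-3, 1↦-1}, K=[fun :: subL(-3) :: addR]>
[11] <C=y, E={p↦2, y↦1}, S={0↦-3, 1↦-1, 2↦-1}, K=[subL(-3) :: addR]>
[12] <C=((let y = -1 in y) + 6), E=∅, S={0↦-3, 1↦-1, 2↦-1}, K=[addL(-2)]>
[13] <C=(let y = -1 in y), E=∅, S={0↦-3, 1↦-1, 2↦-1}, K=[addR :: addL(-2)]>
[14] <C=-1, E=∅, S={0↦-3, 1↦-1, 2↦-1}, K=[let y :: addR :: addL(-2)]>
[15] <C=y, E={y↦3}, S={0↦-3, 1↦-1, 2↦-1, 3↦-1}, K=[addR :: addL(-2)]>
[16] <C=6, E=∅, S={0↦-3, 1↦-1, 2↦-1, 3↦-1}, K=[addL(-1) :: addL(-2)]>
→ final value 3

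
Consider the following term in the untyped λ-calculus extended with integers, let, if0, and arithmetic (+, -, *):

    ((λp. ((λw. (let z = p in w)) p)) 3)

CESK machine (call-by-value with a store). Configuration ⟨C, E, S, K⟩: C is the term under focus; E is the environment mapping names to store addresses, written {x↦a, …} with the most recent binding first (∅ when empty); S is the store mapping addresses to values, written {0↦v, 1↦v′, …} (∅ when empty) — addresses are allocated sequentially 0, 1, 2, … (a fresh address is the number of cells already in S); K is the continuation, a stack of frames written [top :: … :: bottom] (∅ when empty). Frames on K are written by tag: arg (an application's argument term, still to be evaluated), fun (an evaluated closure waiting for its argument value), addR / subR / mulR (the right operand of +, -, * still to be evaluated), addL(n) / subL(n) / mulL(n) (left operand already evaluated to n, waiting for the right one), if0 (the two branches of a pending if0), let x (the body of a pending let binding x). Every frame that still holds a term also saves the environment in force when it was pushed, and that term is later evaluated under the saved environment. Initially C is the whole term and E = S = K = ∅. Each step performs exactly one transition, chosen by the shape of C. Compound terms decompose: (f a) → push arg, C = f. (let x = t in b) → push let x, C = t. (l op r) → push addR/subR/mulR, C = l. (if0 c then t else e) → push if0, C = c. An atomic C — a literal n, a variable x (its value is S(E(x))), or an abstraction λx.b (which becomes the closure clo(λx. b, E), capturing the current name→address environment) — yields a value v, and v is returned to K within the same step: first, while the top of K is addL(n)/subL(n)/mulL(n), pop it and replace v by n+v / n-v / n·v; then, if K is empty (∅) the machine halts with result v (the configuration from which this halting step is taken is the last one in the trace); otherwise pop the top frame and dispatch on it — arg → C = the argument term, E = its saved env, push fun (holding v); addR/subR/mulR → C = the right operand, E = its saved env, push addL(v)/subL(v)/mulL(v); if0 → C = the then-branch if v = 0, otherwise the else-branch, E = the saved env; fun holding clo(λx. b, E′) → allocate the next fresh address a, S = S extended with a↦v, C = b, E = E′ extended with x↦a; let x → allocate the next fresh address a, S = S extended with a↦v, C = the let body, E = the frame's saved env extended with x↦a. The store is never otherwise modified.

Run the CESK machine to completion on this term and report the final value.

Answer: 3

Execution trace:
[0] ⟨C=((λp. ((λw. (let z = p in w)) p)) 3); E=∅; S=∅; K=∅⟩
[1] ⟨C=(λp. ((λw. (let z = p in w)) p)); E=∅; S=∅; K=[arg]⟩
[2] ⟨C=3; E=∅; S=∅; K=[fun]⟩
[3] ⟨C=((λw. (let z = p in w)) p); E={p↦0}; S={0↦3}; K=∅⟩
[4] ⟨C=(λw. (let z = p in w)); E={p↦0}; S={0↦3}; K=[arg]⟩
[5] ⟨C=p; E={p↦0}; S={0↦3}; K=[fun]⟩
[6] ⟨C=(let z = p in w); E={w↦1, p↦0}; S={0↦3, 1↦3}; K=∅⟩
[7] ⟨C=p; E={w↦1, p↦0}; S={0↦3, 1↦3}; K=[let z]⟩
[8] ⟨C=w; E={z↦2, w↦1, p↦0}; S={0↦3, 1↦3, 2↦3}; K=∅⟩
→ final value 3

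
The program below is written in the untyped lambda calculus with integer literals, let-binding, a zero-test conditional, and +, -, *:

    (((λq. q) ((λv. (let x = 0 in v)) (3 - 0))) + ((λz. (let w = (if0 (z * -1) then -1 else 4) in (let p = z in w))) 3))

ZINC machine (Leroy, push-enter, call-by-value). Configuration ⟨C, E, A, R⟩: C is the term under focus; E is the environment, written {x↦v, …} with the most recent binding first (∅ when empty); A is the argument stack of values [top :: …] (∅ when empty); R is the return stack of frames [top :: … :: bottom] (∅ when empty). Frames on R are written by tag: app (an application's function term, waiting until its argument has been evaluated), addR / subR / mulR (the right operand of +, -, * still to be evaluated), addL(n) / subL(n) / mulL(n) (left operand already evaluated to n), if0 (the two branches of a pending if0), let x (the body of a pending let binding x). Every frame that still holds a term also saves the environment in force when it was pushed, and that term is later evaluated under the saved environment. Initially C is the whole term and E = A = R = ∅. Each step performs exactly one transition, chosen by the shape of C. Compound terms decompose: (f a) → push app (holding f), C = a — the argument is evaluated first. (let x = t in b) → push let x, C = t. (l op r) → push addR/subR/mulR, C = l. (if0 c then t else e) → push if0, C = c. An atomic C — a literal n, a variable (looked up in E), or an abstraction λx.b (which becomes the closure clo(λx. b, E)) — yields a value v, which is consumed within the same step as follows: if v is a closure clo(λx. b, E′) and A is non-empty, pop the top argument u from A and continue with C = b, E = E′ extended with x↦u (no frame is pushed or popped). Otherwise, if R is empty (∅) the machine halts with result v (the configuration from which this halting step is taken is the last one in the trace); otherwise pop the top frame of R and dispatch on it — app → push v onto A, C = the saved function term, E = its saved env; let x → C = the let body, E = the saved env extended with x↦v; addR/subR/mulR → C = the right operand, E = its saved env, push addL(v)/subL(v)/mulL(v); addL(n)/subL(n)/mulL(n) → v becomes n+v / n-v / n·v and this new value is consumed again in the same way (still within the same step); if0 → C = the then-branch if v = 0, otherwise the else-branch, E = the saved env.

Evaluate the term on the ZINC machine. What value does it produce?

Answer: 7

Execution trace:
[0] ⟨C=(((λq. q) ((λv. (let x = 0 in v)) (3 - 0))) + ((λz. (let w = (if0 (z * -1) then -1 else 4) in (let p = z in w))) 3)); E=∅; A=∅; R=∅⟩
[1] ⟨C=((λq. q) ((λv. (let x = 0 in v)) (3 - 0))); E=∅; A=∅; R=[addR]⟩
[2] ⟨C=((λv. (let x = 0 in v)) (3 - 0)); E=∅; A=∅; R=[app :: addR]⟩
[3] ⟨C=(3 - 0); E=∅; A=∅; R=[app :: app :: addR]⟩
[4] ⟨C=3; E=∅; A=∅; R=[subR :: app :: app :: addR]⟩
[5] ⟨C=0; E=∅; A=∅; R=[subL(3) :: app :: app :: addR]⟩
[6] ⟨C=(λv. (let x = 0 in v)); E=∅; A=[3]; R=[app :: addR]⟩
[7] ⟨C=(let x = 0 in v); E={v↦3}; A=∅; R=[app :: addR]⟩
[8] ⟨C=0; E={v↦3}; A=∅; R=[let x :: app :: addR]⟩
[9] ⟨C=v; E={x↦0, v↦3}; A=∅; R=[app :: addR]⟩
[10] ⟨C=(λq. q); E=∅; A=[3]; R=[addR]⟩
[11] ⟨C=q; E={q↦3}; A=∅; R=[addR]⟩
[12] ⟨C=((λz. (let w = (if0 (z * -1) then -1 else 4) in (let p = z in w))) 3); E=∅; A=∅; R=[addL(3)]⟩
[13] ⟨C=3; E=∅; A=∅; R=[app :: addL(3)]⟩
[14] ⟨C=(λz. (let w = (if0 (z * -1) then -1 else 4) in (let p = z in w))); E=∅; A=[3]; R=[addL(3)]⟩
[15] ⟨C=(let w = (if0 (z * -1) then -1 else 4) in (let p = z in w)); E={z↦3}; A=∅; R=[addL(3)]⟩
[16] ⟨C=(if0 (z * -1) then -1 else 4); E={z↦3}; A=∅; R=[let w :: addL(3)]⟩
[17] ⟨C=(z * -1); E={z↦3}; A=∅; R=[if0 :: let w :: addL(3)]⟩
[18] ⟨C=z; E={z↦3}; A=∅; R=[mulR :: if0 :: let w :: addL(3)]⟩
[19] ⟨C=-1; E={z↦3}; A=∅; R=[mulL(3) :: if0 :: let w :: addL(3)]⟩
[20] ⟨C=4; E={z↦3}; A=∅; R=[let w :: addL(3)]⟩
[21] ⟨C=(let p = z in w); E={w↦4, z↦3}; A=∅; R=[addL(3)]⟩
[22] ⟨C=z; E={w↦4, z↦3}; A=∅; R=[let p :: addL(3)]⟩
[23] ⟨C=w; E={p↦3, w↦4, z↦3}; A=∅; R=[addL(3)]⟩
→ final value 7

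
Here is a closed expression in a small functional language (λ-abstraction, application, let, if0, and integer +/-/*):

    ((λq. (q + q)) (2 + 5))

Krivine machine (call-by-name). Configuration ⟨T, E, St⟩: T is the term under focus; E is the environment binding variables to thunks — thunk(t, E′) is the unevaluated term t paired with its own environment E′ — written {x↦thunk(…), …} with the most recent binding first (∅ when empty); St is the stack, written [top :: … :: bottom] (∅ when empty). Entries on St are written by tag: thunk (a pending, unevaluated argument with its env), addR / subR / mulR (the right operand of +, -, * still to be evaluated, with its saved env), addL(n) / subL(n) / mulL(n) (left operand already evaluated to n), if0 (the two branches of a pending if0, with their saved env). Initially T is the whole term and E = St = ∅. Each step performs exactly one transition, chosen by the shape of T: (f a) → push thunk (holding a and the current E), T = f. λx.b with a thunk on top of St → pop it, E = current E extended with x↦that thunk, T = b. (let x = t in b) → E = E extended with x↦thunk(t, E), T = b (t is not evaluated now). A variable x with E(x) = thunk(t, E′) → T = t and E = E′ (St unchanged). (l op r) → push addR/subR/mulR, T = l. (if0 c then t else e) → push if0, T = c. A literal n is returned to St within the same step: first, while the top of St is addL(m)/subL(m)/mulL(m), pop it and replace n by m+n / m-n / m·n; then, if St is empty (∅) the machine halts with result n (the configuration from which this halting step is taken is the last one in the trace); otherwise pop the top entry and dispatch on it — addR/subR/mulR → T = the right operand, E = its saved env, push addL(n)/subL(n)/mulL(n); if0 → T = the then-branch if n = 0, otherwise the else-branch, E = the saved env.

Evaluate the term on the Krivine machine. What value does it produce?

[0] <T=((λq. (q + q)) (2 + 5)), E=∅, St=∅>
[1] <T=(λq. (q + q)), E=∅, St=[thunk]>
[2] <T=(q + q), E={q↦thunk((2 + 5), ∅)}, St=∅>
[3] <T=q, E={q↦thunk((2 + 5), ∅)}, St=[addR]>
[4] <T=(2 + 5), E=∅, St=[addR]>
[5] <T=2, E=∅, St=[addR :: addR]>
[6] <T=5, E=∅, St=[addL(2) :: addR]>
[7] <T=q, E={q↦thunk((2 + 5), ∅)}, St=[addL(7)]>
[8] <T=(2 + 5), E=∅, St=[addL(7)]>
[9] <T=2, E=∅, St=[addR :: addL(7)]>
[10] <T=5, E=∅, St=[addL(2) :: addL(7)]>
→ final value 14

Answer: 14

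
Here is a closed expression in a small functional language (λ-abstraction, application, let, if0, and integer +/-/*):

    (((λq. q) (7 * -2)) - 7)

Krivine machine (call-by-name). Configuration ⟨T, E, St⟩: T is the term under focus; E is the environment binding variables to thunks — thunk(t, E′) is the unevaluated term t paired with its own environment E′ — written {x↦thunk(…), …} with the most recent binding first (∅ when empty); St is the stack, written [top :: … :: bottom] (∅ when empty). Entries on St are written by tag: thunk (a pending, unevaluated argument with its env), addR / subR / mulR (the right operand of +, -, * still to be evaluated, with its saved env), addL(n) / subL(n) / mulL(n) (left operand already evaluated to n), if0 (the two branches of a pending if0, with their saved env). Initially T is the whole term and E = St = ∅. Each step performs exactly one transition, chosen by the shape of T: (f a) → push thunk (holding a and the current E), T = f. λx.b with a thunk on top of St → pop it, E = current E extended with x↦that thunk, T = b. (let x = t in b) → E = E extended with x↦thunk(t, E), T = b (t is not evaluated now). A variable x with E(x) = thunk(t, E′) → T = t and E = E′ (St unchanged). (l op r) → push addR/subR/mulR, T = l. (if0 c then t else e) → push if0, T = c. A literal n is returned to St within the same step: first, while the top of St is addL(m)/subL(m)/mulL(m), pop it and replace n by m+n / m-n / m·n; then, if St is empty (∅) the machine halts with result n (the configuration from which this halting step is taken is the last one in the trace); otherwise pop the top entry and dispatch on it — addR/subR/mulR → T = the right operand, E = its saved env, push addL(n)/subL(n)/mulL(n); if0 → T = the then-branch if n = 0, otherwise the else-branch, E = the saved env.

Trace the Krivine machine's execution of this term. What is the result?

0. <T=(((λq. q) (7 * -2)) - 7), E=∅, St=∅>
1. <T=((λq. q) (7 * -2)), E=∅, St=[subR]>
2. <T=(λq. q), E=∅, St=[thunk :: subR]>
3. <T=q, E={q↦thunk((7 * -2), ∅)}, St=[subR]>
4. <T=(7 * -2), E=∅, St=[subR]>
5. <T=7, E=∅, St=[mulR :: subR]>
6. <T=-2, E=∅, St=[mulL(7) :: subR]>
7. <T=7, E=∅, St=[subL(-14)]>
→ final value -21

Answer: -21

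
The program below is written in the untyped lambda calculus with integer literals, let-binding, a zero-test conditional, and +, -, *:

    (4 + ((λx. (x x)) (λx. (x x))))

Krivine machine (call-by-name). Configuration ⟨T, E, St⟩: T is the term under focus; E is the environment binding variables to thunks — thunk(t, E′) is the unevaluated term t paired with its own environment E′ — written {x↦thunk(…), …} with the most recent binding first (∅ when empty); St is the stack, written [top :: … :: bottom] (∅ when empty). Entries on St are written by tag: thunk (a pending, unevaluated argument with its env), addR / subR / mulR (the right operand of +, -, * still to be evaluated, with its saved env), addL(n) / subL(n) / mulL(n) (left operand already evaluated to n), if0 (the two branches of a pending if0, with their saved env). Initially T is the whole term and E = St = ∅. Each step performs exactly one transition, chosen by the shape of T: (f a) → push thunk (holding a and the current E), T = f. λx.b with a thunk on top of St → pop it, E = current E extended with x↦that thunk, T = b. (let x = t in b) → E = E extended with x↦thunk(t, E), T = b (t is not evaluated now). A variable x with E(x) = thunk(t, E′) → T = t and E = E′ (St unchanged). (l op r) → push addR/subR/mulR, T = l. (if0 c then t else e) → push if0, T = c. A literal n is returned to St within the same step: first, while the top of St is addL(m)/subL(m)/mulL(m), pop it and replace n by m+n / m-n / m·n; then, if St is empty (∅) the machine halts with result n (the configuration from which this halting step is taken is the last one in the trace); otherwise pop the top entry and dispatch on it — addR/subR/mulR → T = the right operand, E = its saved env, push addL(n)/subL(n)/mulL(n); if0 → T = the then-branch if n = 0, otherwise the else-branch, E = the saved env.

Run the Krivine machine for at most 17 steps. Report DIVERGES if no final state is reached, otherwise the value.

Answer: DIVERGES (no final state within 17 steps)

Execution trace:
[0] ⟨T=(4 + ((λx. (x x)) (λx. (x x)))); E=∅; St=∅⟩
[1] ⟨T=4; E=∅; St=[addR]⟩
[2] ⟨T=((λx. (x x)) (λx. (x x))); E=∅; St=[addL(4)]⟩
[3] ⟨T=(λx. (x x)); E=∅; St=[thunk :: addL(4)]⟩
[4] ⟨T=(x x); E={x↦thunk((λx. (x x)), ∅)}; St=[addL(4)]⟩
[5] ⟨T=x; E={x↦thunk((λx. (x x)), ∅)}; St=[thunk :: addL(4)]⟩
[6] ⟨T=(λx. (x x)); E=∅; St=[thunk :: addL(4)]⟩
[7] ⟨T=(x x); E={x↦thunk(x, {x↦thunk((λx. (x x)), ∅)})}; St=[addL(4)]⟩
[8] ⟨T=x; E={x↦thunk(x, {x↦thunk((λx. (x x)), ∅)})}; St=[thunk :: addL(4)]⟩
[9] ⟨T=x; E={x↦thunk((λx. (x x)), ∅)}; St=[thunk :: addL(4)]⟩
[10] ⟨T=(λx. (x x)); E=∅; St=[thunk :: addL(4)]⟩
[11] ⟨T=(x x); E={x↦thunk(x, {x↦thunk(x, {x↦thunk((λx. (x x)), ∅)})})}; St=[addL(4)]⟩
[12] ⟨T=x; E={x↦thunk(x, {x↦thunk(x, {x↦thunk((λx. (x x)), ∅)})})}; St=[thunk :: addL(4)]⟩
[13] ⟨T=x; E={x↦thunk(x, {x↦thunk((λx. (x x)), ∅)})}; St=[thunk :: addL(4)]⟩
[14] ⟨T=x; E={x↦thunk((λx. (x x)), ∅)}; St=[thunk :: addL(4)]⟩
[15] ⟨T=(λx. (x x)); E=∅; St=[thunk :: addL(4)]⟩
[16] ⟨T=(x x); E={x↦thunk(x, {x↦thunk(x, {x↦thunk(x, {x↦thunk((λx. (x x)), ∅)})})})}; St=[addL(4)]⟩
[17] ⟨T=x; E={x↦thunk(x, {x↦thunk(x, {x↦thunk(x, {x↦thunk((λx. (x x)), ∅)})})})}; St=[thunk :: addL(4)]⟩
→ 17 transitions taken and the configuration is still not final: no result within 17 steps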